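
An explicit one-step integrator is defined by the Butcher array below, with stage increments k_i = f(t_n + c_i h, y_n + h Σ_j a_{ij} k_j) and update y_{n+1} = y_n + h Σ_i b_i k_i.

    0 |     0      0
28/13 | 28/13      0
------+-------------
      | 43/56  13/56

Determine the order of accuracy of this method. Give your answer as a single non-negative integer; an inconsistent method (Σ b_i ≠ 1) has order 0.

b = (43/56, 13/56)
c = (0, 28/13)
Σ b_i: 43/56·1 + 13/56·1 = 1 ✓
b·c: 13/56·28/13 = 1/2 ✓; 2 stages ⇒ order 2.

2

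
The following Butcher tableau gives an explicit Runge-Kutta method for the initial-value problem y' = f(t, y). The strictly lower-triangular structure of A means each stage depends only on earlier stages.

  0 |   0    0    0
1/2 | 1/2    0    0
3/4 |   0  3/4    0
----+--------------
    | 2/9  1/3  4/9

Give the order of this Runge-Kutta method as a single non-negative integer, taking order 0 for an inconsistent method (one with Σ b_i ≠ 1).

3

b = (2/9, 1/3, 4/9)
c = (0, 1/2, 3/4)
Ac = (0, 0, 3/8)
Σ b_i: 2/9·1 + 1/3·1 + 4/9·1 = 1 ✓
b·c: 1/3·1/2 + 4/9·3/4 = 1/2 ✓
b·c²: 1/3·1/4 + 4/9·9/16 = 1/3 ✓
b·Ac: 4/9·3/8 = 1/6 ✓; 3 stages ⇒ order 3.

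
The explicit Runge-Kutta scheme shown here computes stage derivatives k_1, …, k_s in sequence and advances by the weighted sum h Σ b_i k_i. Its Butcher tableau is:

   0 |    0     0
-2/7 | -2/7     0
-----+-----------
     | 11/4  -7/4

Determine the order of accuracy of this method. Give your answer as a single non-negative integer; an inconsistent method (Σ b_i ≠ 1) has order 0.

2

b = (11/4, -7/4)
c = (0, -2/7)
Σ b_i: 11/4·1 + (-7/4)·1 = 1 ✓
b·c: (-7/4)·(-2/7) = 1/2 ✓; 2 stages ⇒ order 2.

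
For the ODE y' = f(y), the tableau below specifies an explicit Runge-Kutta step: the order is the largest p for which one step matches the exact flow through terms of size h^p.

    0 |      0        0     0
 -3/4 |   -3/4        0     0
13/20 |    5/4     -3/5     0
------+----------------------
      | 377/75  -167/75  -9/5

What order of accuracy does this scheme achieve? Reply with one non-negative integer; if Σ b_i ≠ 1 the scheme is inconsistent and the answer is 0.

2

b = (377/75, -167/75, -9/5)
c = (0, -3/4, 13/20)
Ac = (0, 0, 9/20)
Σ b_i: 377/75·1 + (-167/75)·1 + (-9/5)·1 = 1 ✓
b·c: (-167/75)·(-3/4) + (-9/5)·13/20 = 1/2 ✓
b·c²: (-167/75)·9/16 + (-9/5)·169/400 = -2013/1000 ≠ 1/3 ⇒ order 2.
b·Ac: (-9/5)·9/20 = -81/100 ≠ 1/6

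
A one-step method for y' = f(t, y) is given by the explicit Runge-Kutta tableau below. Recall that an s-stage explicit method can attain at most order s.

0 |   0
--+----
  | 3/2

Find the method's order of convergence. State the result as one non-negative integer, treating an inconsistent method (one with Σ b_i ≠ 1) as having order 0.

0

b = (3/2)
c = (0)
Σ b_i: 3/2·1 = 3/2 ≠ 1 ⇒ order 0.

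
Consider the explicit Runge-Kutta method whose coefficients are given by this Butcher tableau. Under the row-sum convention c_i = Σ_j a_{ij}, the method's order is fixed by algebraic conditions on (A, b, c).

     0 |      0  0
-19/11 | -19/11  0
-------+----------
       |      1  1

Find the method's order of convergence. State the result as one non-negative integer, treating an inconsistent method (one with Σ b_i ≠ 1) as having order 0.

0

b = (1, 1)
c = (0, -19/11)
Σ b_i: 1·1 + 1·1 = 2 ≠ 1 ⇒ order 0.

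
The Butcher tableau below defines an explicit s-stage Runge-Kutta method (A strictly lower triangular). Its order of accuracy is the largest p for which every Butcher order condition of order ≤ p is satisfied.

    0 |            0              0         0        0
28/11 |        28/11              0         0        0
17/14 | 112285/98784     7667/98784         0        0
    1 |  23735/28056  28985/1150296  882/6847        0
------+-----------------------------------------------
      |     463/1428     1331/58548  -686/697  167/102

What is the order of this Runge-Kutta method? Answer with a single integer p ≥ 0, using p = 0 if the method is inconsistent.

b = (463/1428, 1331/58548, -686/697, 167/102)
c = (0, 28/11, 17/14, 1)
Ac = (0, 0, 697/3528, 221/1002)
Σ b_i: 463/1428·1 + 1331/58548·1 + (-686/697)·1 + 167/102·1 = 1 ✓
b·c: 1331/58548·28/11 + (-686/697)·17/14 + 167/102·1 = 1/2 ✓
b·c²: 1331/58548·784/121 + (-686/697)·289/196 + 167/102·1 = 1/3 ✓
b·Ac: (-686/697)·697/3528 + 167/102·221/1002 = 1/6 ✓
b·c³: 1331/58548·21952/1331 + (-686/697)·4913/2744 + 167/102·1 = 1/4 ✓
b·(c∘Ac): (-686/697)·11849/49392 + 167/102·221/1002 = 1/8 ✓
b·Ac²: (-686/697)·697/1386 + 167/102·3893/11022 = 1/12 ✓
b·A²c: 167/102·17/668 = 1/24 ✓; 4 stages ⇒ order 4.

4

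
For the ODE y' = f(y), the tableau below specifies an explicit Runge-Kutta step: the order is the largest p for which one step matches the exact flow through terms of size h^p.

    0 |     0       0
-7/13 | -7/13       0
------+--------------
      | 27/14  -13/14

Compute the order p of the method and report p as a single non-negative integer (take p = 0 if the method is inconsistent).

2

b = (27/14, -13/14)
c = (0, -7/13)
Σ b_i: 27/14·1 + (-13/14)·1 = 1 ✓
b·c: (-13/14)·(-7/13) = 1/2 ✓; 2 stages ⇒ order 2.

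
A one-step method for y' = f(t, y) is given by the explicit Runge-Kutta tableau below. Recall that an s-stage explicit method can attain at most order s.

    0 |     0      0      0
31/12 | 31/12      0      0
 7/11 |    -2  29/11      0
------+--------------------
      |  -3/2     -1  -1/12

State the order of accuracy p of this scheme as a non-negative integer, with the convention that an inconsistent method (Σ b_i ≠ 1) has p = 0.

b = (-3/2, -1, -1/12)
c = (0, 31/12, 7/11)
Ac = (0, 0, 899/132)
Σ b_i: (-3/2)·1 + (-1)·1 + (-1/12)·1 = -31/12 ≠ 1 ⇒ order 0.

0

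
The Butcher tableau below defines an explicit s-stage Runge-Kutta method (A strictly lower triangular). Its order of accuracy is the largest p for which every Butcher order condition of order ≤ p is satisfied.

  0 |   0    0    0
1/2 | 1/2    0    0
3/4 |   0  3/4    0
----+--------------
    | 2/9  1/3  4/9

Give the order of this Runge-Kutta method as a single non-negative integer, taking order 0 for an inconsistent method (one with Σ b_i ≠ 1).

b = (2/9, 1/3, 4/9)
c = (0, 1/2, 3/4)
Ac = (0, 0, 3/8)
Σ b_i: 2/9·1 + 1/3·1 + 4/9·1 = 1 ✓
b·c: 1/3·1/2 + 4/9·3/4 = 1/2 ✓
b·c²: 1/3·1/4 + 4/9·9/16 = 1/3 ✓
b·Ac: 4/9·3/8 = 1/6 ✓; 3 stages ⇒ order 3.

3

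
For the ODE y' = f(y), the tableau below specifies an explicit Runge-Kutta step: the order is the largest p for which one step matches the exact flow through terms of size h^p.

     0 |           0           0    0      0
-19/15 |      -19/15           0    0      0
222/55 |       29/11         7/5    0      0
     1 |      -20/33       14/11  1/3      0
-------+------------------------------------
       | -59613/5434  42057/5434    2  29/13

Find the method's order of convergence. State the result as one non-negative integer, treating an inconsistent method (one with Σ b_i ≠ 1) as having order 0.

b = (-59613/5434, 42057/5434, 2, 29/13)
c = (0, -19/15, 222/55, 1)
Ac = (0, 0, -133/75, -4/15)
Σ b_i: (-59613/5434)·1 + 42057/5434·1 + 2·1 + 29/13·1 = 1 ✓
b·c: 42057/5434·(-19/15) + 2·222/55 + 29/13·1 = 1/2 ✓
b·c²: 42057/5434·361/225 + 2·49284/3025 + 29/13·1 = 148595/3146 ≠ 1/3 ⇒ order 2.
b·Ac: 2·(-133/75) + 29/13·(-4/15) = -1346/325 ≠ 1/6

2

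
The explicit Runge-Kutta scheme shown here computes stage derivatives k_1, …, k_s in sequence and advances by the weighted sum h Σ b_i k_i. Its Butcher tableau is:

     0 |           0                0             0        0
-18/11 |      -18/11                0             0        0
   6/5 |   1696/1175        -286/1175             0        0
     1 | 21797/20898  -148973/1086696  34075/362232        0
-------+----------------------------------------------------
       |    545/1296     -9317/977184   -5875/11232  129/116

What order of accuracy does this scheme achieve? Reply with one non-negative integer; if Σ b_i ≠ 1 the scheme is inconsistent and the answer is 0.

4

b = (545/1296, -9317/977184, -5875/11232, 129/116)
c = (0, -18/11, 6/5, 1)
Ac = (0, 0, 468/1175, 29/86)
Σ b_i: 545/1296·1 + (-9317/977184)·1 + (-5875/11232)·1 + 129/116·1 = 1 ✓
b·c: (-9317/977184)·(-18/11) + (-5875/11232)·6/5 + 129/116·1 = 1/2 ✓
b·c²: (-9317/977184)·324/121 + (-5875/11232)·36/25 + 129/116·1 = 1/3 ✓
b·Ac: (-5875/11232)·468/1175 + 129/116·29/86 = 1/6 ✓
b·c³: (-9317/977184)·(-5832/1331) + (-5875/11232)·216/125 + 129/116·1 = 1/4 ✓
b·(c∘Ac): (-5875/11232)·2808/5875 + 129/116·29/86 = 1/8 ✓
b·Ac²: (-5875/11232)·(-8424/12925) + 129/116·(-986/4257) = 1/12 ✓
b·A²c: 129/116·29/774 = 1/24 ✓; 4 stages ⇒ order 4.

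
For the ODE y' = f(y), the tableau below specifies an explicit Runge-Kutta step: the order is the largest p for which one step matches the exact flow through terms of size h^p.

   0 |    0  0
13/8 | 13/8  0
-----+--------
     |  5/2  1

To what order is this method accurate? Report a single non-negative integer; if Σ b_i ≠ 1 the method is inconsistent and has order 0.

0

b = (5/2, 1)
c = (0, 13/8)
Σ b_i: 5/2·1 + 1·1 = 7/2 ≠ 1 ⇒ order 0.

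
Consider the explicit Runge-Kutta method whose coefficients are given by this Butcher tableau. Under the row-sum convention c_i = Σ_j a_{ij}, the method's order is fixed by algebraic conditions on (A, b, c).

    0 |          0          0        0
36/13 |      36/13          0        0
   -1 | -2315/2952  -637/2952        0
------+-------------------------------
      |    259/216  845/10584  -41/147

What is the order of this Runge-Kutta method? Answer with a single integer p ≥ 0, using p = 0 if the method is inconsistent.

b = (259/216, 845/10584, -41/147)
c = (0, 36/13, -1)
Ac = (0, 0, -49/82)
Σ b_i: 259/216·1 + 845/10584·1 + (-41/147)·1 = 1 ✓
b·c: 845/10584·36/13 + (-41/147)·(-1) = 1/2 ✓
b·c²: 845/10584·1296/169 + (-41/147)·1 = 1/3 ✓
b·Ac: (-41/147)·(-49/82) = 1/6 ✓; 3 stages ⇒ order 3.

3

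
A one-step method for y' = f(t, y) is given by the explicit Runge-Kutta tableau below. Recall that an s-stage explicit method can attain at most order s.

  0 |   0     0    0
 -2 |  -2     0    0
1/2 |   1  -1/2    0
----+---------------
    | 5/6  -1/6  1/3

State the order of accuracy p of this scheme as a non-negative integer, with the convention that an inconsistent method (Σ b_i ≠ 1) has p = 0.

2

b = (5/6, -1/6, 1/3)
c = (0, -2, 1/2)
Ac = (0, 0, 1)
Σ b_i: 5/6·1 + (-1/6)·1 + 1/3·1 = 1 ✓
b·c: (-1/6)·(-2) + 1/3·1/2 = 1/2 ✓
b·c²: (-1/6)·4 + 1/3·1/4 = -7/12 ≠ 1/3 ⇒ order 2.
b·Ac: 1/3·1 = 1/3 ≠ 1/6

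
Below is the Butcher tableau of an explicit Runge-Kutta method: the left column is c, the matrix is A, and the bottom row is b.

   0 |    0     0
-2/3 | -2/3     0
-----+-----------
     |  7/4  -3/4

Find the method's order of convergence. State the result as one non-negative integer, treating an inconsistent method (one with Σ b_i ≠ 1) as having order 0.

2

b = (7/4, -3/4)
c = (0, -2/3)
Σ b_i: 7/4·1 + (-3/4)·1 = 1 ✓
b·c: (-3/4)·(-2/3) = 1/2 ✓; 2 stages ⇒ order 2.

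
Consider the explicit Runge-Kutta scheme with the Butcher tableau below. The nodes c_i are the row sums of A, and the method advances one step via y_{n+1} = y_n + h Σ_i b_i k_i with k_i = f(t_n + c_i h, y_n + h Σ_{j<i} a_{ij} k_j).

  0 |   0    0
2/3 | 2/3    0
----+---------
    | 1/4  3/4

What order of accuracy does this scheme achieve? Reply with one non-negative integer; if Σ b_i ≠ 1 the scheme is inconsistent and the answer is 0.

b = (1/4, 3/4)
c = (0, 2/3)
Σ b_i: 1/4·1 + 3/4·1 = 1 ✓
b·c: 3/4·2/3 = 1/2 ✓; 2 stages ⇒ order 2.

2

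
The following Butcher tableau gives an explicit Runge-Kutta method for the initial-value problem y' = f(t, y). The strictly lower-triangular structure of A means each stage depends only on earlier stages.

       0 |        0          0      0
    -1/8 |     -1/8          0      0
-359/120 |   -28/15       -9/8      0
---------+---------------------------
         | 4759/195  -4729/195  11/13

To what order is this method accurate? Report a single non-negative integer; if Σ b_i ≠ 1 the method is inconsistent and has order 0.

2

b = (4759/195, -4729/195, 11/13)
c = (0, -1/8, -359/120)
Ac = (0, 0, 9/64)
Σ b_i: 4759/195·1 + (-4729/195)·1 + 11/13·1 = 1 ✓
b·c: (-4729/195)·(-1/8) + 11/13·(-359/120) = 1/2 ✓
b·c²: (-4729/195)·1/64 + 11/13·128881/14400 = 336689/46800 ≠ 1/3 ⇒ order 2.
b·Ac: 11/13·9/64 = 99/832 ≠ 1/6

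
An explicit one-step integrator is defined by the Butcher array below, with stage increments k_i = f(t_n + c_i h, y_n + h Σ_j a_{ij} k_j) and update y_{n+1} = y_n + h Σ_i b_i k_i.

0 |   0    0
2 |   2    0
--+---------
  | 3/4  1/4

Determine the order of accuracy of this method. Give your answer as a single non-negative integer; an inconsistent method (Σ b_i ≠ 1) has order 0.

b = (3/4, 1/4)
c = (0, 2)
Σ b_i: 3/4·1 + 1/4·1 = 1 ✓
b·c: 1/4·2 = 1/2 ✓; 2 stages ⇒ order 2.

2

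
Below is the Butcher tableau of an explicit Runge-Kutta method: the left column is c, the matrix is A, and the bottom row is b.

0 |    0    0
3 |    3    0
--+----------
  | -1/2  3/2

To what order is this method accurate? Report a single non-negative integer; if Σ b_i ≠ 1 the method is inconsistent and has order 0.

1

b = (-1/2, 3/2)
c = (0, 3)
Σ b_i: (-1/2)·1 + 3/2·1 = 1 ✓
b·c: 3/2·3 = 9/2 ≠ 1/2 ⇒ order 1.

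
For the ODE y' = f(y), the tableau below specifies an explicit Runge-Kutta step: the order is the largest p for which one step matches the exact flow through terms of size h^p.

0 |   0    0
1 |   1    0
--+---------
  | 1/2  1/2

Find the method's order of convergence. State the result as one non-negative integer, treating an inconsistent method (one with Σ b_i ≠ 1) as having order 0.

2

b = (1/2, 1/2)
c = (0, 1)
Σ b_i: 1/2·1 + 1/2·1 = 1 ✓
b·c: 1/2·1 = 1/2 ✓; 2 stages ⇒ order 2.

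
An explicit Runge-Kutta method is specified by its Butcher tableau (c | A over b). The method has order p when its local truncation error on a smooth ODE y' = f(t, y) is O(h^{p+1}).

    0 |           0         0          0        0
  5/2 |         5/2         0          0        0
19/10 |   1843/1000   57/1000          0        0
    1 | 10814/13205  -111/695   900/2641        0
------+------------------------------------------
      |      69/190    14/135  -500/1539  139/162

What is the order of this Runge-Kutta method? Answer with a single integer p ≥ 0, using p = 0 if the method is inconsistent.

b = (69/190, 14/135, -500/1539, 139/162)
c = (0, 5/2, 19/10, 1)
Ac = (0, 0, 57/400, 69/278)
Σ b_i: 69/190·1 + 14/135·1 + (-500/1539)·1 + 139/162·1 = 1 ✓
b·c: 14/135·5/2 + (-500/1539)·19/10 + 139/162·1 = 1/2 ✓
b·c²: 14/135·25/4 + (-500/1539)·361/100 + 139/162·1 = 1/3 ✓
b·Ac: (-500/1539)·57/400 + 139/162·69/278 = 1/6 ✓
b·c³: 14/135·125/8 + (-500/1539)·6859/1000 + 139/162·1 = 1/4 ✓
b·(c∘Ac): (-500/1539)·1083/4000 + 139/162·69/278 = 1/8 ✓
b·Ac²: (-500/1539)·57/160 + 139/162·129/556 = 1/12 ✓
b·A²c: 139/162·27/556 = 1/24 ✓; 4 stages ⇒ order 4.

4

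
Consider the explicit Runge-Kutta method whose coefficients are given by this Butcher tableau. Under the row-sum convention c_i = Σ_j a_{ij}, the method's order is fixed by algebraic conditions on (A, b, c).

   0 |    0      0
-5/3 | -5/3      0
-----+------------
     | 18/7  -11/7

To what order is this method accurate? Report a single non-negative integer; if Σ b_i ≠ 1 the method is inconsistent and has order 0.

b = (18/7, -11/7)
c = (0, -5/3)
Σ b_i: 18/7·1 + (-11/7)·1 = 1 ✓
b·c: (-11/7)·(-5/3) = 55/21 ≠ 1/2 ⇒ order 1.

1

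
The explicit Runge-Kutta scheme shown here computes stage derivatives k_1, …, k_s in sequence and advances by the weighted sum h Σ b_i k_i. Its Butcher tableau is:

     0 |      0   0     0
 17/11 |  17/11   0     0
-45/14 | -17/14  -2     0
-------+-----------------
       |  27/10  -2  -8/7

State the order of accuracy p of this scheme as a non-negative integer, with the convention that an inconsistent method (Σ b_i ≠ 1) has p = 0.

0

b = (27/10, -2, -8/7)
c = (0, 17/11, -45/14)
Ac = (0, 0, -34/11)
Σ b_i: 27/10·1 + (-2)·1 + (-8/7)·1 = -31/70 ≠ 1 ⇒ order 0.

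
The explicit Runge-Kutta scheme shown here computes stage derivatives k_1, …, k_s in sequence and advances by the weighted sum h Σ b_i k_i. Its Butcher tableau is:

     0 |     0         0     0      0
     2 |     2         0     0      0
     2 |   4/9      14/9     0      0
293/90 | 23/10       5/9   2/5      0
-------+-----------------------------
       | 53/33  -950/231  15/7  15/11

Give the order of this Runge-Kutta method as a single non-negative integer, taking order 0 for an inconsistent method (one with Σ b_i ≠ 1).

2

b = (53/33, -950/231, 15/7, 15/11)
c = (0, 2, 2, 293/90)
Ac = (0, 0, 28/9, 86/45)
Σ b_i: 53/33·1 + (-950/231)·1 + 15/7·1 + 15/11·1 = 1 ✓
b·c: (-950/231)·2 + 15/7·2 + 15/11·293/90 = 1/2 ✓
b·c²: (-950/231)·4 + 15/7·4 + 15/11·85849/8100 = 39049/5940 ≠ 1/3 ⇒ order 2.
b·Ac: 15/7·28/9 + 15/11·86/45 = 102/11 ≠ 1/6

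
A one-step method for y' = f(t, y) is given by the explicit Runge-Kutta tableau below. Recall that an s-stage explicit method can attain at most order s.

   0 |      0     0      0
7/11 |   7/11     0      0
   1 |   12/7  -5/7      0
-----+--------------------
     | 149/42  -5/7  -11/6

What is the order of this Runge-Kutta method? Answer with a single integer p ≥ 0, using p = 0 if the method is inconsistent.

1

b = (149/42, -5/7, -11/6)
c = (0, 7/11, 1)
Ac = (0, 0, -5/11)
Σ b_i: 149/42·1 + (-5/7)·1 + (-11/6)·1 = 1 ✓
b·c: (-5/7)·7/11 + (-11/6)·1 = -151/66 ≠ 1/2 ⇒ order 1.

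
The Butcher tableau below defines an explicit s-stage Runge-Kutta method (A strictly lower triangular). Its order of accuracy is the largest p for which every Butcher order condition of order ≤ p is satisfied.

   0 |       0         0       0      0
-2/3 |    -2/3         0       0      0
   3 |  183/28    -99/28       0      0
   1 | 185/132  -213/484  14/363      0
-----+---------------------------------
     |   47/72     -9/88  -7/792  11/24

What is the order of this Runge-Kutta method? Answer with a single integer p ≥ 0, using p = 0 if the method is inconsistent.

4

b = (47/72, -9/88, -7/792, 11/24)
c = (0, -2/3, 3, 1)
Ac = (0, 0, 33/14, 9/22)
Σ b_i: 47/72·1 + (-9/88)·1 + (-7/792)·1 + 11/24·1 = 1 ✓
b·c: (-9/88)·(-2/3) + (-7/792)·3 + 11/24·1 = 1/2 ✓
b·c²: (-9/88)·4/9 + (-7/792)·9 + 11/24·1 = 1/3 ✓
b·Ac: (-7/792)·33/14 + 11/24·9/22 = 1/6 ✓
b·c³: (-9/88)·(-8/27) + (-7/792)·27 + 11/24·1 = 1/4 ✓
b·(c∘Ac): (-7/792)·99/14 + 11/24·9/22 = 1/8 ✓
b·Ac²: (-7/792)·(-11/7) + 11/24·5/33 = 1/12 ✓
b·A²c: 11/24·1/11 = 1/24 ✓; 4 stages ⇒ order 4.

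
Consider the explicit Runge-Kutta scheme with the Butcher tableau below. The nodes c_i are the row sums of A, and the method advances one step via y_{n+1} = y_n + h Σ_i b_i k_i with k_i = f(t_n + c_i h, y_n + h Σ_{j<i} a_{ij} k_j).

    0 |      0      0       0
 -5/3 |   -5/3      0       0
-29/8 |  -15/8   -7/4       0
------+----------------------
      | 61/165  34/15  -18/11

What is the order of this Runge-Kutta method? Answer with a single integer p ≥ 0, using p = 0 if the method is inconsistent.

1

b = (61/165, 34/15, -18/11)
c = (0, -5/3, -29/8)
Ac = (0, 0, 35/12)
Σ b_i: 61/165·1 + 34/15·1 + (-18/11)·1 = 1 ✓
b·c: 34/15·(-5/3) + (-18/11)·(-29/8) = 853/396 ≠ 1/2 ⇒ order 1.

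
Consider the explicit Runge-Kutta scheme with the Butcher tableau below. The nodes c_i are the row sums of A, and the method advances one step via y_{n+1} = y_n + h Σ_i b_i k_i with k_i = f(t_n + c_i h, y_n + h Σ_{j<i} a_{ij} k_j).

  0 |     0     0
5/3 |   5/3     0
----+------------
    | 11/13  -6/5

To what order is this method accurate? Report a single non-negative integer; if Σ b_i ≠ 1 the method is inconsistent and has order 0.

b = (11/13, -6/5)
c = (0, 5/3)
Σ b_i: 11/13·1 + (-6/5)·1 = -23/65 ≠ 1 ⇒ order 0.

0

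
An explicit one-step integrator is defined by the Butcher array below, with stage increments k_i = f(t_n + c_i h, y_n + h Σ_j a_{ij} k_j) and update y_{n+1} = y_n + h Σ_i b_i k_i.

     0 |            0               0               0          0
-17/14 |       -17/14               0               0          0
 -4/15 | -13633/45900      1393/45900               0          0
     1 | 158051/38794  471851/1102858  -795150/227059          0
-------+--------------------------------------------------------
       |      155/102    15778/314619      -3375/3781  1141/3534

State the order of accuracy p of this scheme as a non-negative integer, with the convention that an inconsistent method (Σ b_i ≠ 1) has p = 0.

b = (155/102, 15778/314619, -3375/3781, 1141/3534)
c = (0, -17/14, -4/15, 1)
Ac = (0, 0, -199/5400, 1891/4564)
Σ b_i: 155/102·1 + 15778/314619·1 + (-3375/3781)·1 + 1141/3534·1 = 1 ✓
b·c: 15778/314619·(-17/14) + (-3375/3781)·(-4/15) + 1141/3534·1 = 1/2 ✓
b·c²: 15778/314619·289/196 + (-3375/3781)·16/225 + 1141/3534·1 = 1/3 ✓
b·Ac: (-3375/3781)·(-199/5400) + 1141/3534·1891/4564 = 1/6 ✓
b·c³: 15778/314619·(-4913/2744) + (-3375/3781)·(-64/3375) + 1141/3534·1 = 1/4 ✓
b·(c∘Ac): (-3375/3781)·199/20250 + 1141/3534·1891/4564 = 1/8 ✓
b·Ac²: (-3375/3781)·3383/75600 + 1141/3534·24397/63896 = 1/12 ✓
b·A²c: 1141/3534·589/4564 = 1/24 ✓; 4 stages ⇒ order 4.

4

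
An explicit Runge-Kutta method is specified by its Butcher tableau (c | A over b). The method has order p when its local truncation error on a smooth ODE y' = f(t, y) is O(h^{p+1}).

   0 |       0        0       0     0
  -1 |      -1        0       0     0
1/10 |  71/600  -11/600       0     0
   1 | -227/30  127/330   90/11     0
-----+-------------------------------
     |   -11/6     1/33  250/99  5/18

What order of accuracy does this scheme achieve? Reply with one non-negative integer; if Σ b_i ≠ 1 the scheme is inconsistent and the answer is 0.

b = (-11/6, 1/33, 250/99, 5/18)
c = (0, -1, 1/10, 1)
Ac = (0, 0, 11/600, 13/30)
Σ b_i: (-11/6)·1 + 1/33·1 + 250/99·1 + 5/18·1 = 1 ✓
b·c: 1/33·(-1) + 250/99·1/10 + 5/18·1 = 1/2 ✓
b·c²: 1/33·1 + 250/99·1/100 + 5/18·1 = 1/3 ✓
b·Ac: 250/99·11/600 + 5/18·13/30 = 1/6 ✓
b·c³: 1/33·(-1) + 250/99·1/1000 + 5/18·1 = 1/4 ✓
b·(c∘Ac): 250/99·11/6000 + 5/18·13/30 = 1/8 ✓
b·Ac²: 250/99·(-11/600) + 5/18·7/15 = 1/12 ✓
b·A²c: 5/18·3/20 = 1/24 ✓; 4 stages ⇒ order 4.

4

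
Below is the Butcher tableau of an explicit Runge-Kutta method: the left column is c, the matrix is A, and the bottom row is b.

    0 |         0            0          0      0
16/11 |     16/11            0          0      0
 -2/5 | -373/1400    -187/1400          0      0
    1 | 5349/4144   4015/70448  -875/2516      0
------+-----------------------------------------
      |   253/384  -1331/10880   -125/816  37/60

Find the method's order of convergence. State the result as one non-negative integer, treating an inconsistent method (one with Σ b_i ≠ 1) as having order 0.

b = (253/384, -1331/10880, -125/816, 37/60)
c = (0, 16/11, -2/5, 1)
Ac = (0, 0, -34/175, 115/518)
Σ b_i: 253/384·1 + (-1331/10880)·1 + (-125/816)·1 + 37/60·1 = 1 ✓
b·c: (-1331/10880)·16/11 + (-125/816)·(-2/5) + 37/60·1 = 1/2 ✓
b·c²: (-1331/10880)·256/121 + (-125/816)·4/25 + 37/60·1 = 1/3 ✓
b·Ac: (-125/816)·(-34/175) + 37/60·115/518 = 1/6 ✓
b·c³: (-1331/10880)·4096/1331 + (-125/816)·(-8/125) + 37/60·1 = 1/4 ✓
b·(c∘Ac): (-125/816)·68/875 + 37/60·115/518 = 1/8 ✓
b·Ac²: (-125/816)·(-544/1925) + 37/60·5/77 = 1/12 ✓
b·A²c: 37/60·5/74 = 1/24 ✓; 4 stages ⇒ order 4.

4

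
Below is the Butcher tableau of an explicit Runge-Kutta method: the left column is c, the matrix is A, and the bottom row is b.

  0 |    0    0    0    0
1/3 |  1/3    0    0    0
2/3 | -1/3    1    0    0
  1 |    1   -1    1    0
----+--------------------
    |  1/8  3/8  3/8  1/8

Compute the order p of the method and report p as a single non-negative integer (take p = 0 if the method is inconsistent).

b = (1/8, 3/8, 3/8, 1/8)
c = (0, 1/3, 2/3, 1)
Ac = (0, 0, 1/3, 1/3)
Σ b_i: 1/8·1 + 3/8·1 + 3/8·1 + 1/8·1 = 1 ✓
b·c: 3/8·1/3 + 3/8·2/3 + 1/8·1 = 1/2 ✓
b·c²: 3/8·1/9 + 3/8·4/9 + 1/8·1 = 1/3 ✓
b·Ac: 3/8·1/3 + 1/8·1/3 = 1/6 ✓
b·c³: 3/8·1/27 + 3/8·8/27 + 1/8·1 = 1/4 ✓
b·(c∘Ac): 3/8·2/9 + 1/8·1/3 = 1/8 ✓
b·Ac²: 3/8·1/9 + 1/8·1/3 = 1/12 ✓
b·A²c: 1/8·1/3 = 1/24 ✓; 4 stages ⇒ order 4.

4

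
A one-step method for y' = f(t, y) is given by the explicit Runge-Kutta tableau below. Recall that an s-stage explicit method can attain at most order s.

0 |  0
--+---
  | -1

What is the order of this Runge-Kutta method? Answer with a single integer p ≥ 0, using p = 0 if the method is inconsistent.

0

b = (-1)
c = (0)
Σ b_i: (-1)·1 = -1 ≠ 1 ⇒ order 0.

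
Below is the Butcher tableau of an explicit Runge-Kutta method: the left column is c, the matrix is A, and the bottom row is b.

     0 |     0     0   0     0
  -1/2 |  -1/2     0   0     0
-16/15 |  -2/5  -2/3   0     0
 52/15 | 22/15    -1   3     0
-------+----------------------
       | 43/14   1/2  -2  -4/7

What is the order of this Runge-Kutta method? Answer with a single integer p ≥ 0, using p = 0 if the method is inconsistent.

b = (43/14, 1/2, -2, -4/7)
c = (0, -1/2, -16/15, 52/15)
Ac = (0, 0, 1/3, -27/10)
Σ b_i: 43/14·1 + 1/2·1 + (-2)·1 + (-4/7)·1 = 1 ✓
b·c: 1/2·(-1/2) + (-2)·(-16/15) + (-4/7)·52/15 = -41/420 ≠ 1/2 ⇒ order 1.

1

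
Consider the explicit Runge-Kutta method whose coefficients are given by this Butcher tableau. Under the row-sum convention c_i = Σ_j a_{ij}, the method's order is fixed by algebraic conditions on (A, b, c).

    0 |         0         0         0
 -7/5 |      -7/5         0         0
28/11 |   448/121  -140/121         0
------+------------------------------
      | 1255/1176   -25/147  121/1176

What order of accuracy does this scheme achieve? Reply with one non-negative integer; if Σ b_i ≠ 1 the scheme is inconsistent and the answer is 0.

b = (1255/1176, -25/147, 121/1176)
c = (0, -7/5, 28/11)
Ac = (0, 0, 196/121)
Σ b_i: 1255/1176·1 + (-25/147)·1 + 121/1176·1 = 1 ✓
b·c: (-25/147)·(-7/5) + 121/1176·28/11 = 1/2 ✓
b·c²: (-25/147)·49/25 + 121/1176·784/121 = 1/3 ✓
b·Ac: 121/1176·196/121 = 1/6 ✓; 3 stages ⇒ order 3.

3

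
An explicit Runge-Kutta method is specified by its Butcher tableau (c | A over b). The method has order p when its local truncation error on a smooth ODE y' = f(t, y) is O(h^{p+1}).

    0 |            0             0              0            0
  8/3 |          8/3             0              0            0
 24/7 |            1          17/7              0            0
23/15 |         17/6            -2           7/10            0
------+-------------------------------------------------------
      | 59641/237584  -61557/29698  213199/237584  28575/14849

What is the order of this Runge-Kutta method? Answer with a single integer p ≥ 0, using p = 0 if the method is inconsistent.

3

b = (59641/237584, -61557/29698, 213199/237584, 28575/14849)
c = (0, 8/3, 24/7, 23/15)
Ac = (0, 0, 136/21, -44/15)
Σ b_i: 59641/237584·1 + (-61557/29698)·1 + 213199/237584·1 + 28575/14849·1 = 1 ✓
b·c: (-61557/29698)·8/3 + 213199/237584·24/7 + 28575/14849·23/15 = 1/2 ✓
b·c²: (-61557/29698)·64/9 + 213199/237584·576/49 + 28575/14849·529/225 = 1/3 ✓
b·Ac: 213199/237584·136/21 + 28575/14849·(-44/15) = 1/6 ✓
b·c³: (-61557/29698)·512/27 + 213199/237584·13824/343 + 28575/14849·12167/3375 = 17766029/4677435 ≠ 1/4 ⇒ order 3.
b·(c∘Ac): 213199/237584·1088/49 + 28575/14849·(-1012/225) = 167344/14849 ≠ 1/8
b·Ac²: 213199/237584·1088/63 + 28575/14849·(-1888/315) = 3707612/935487 ≠ 1/12
b·A²c: 28575/14849·68/15 = 129540/14849 ≠ 1/24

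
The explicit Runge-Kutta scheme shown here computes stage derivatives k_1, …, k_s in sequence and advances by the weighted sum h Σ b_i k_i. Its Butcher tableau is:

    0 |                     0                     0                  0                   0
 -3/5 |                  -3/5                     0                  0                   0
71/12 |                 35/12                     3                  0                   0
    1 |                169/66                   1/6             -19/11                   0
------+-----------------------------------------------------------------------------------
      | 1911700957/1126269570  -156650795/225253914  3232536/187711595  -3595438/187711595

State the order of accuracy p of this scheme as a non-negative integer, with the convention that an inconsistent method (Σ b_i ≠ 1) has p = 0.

b = (1911700957/1126269570, -156650795/225253914, 3232536/187711595, -3595438/187711595)
c = (0, -3/5, 71/12, 1)
Ac = (0, 0, -9/5, -6811/660)
Σ b_i: 1911700957/1126269570·1 + (-156650795/225253914)·1 + 3232536/187711595·1 + (-3595438/187711595)·1 = 1 ✓
b·c: (-156650795/225253914)·(-3/5) + 3232536/187711595·71/12 + (-3595438/187711595)·1 = 1/2 ✓
b·c²: (-156650795/225253914)·9/25 + 3232536/187711595·5041/144 + (-3595438/187711595)·1 = 1/3 ✓
b·Ac: 3232536/187711595·(-9/5) + (-3595438/187711595)·(-6811/660) = 1/6 ✓
b·c³: (-156650795/225253914)·(-27/125) + 3232536/187711595·357911/1728 + (-3595438/187711595)·1 = 249889987231/67576174200 ≠ 1/4 ⇒ order 3.
b·(c∘Ac): 3232536/187711595·(-213/20) + (-3595438/187711595)·(-6811/660) = 80319667/5631347850 ≠ 1/8
b·Ac²: 3232536/187711595·27/25 + (-3595438/187711595)·(-2392099/39600) = 79444479491/67576174200 ≠ 1/12
b·A²c: (-3595438/187711595)·171/55 = -55892718/938557975 ≠ 1/24

3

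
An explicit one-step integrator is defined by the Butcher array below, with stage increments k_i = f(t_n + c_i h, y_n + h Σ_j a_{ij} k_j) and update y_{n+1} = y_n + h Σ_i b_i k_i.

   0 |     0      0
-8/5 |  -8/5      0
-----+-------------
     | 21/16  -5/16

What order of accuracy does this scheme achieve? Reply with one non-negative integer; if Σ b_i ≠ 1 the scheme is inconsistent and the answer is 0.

b = (21/16, -5/16)
c = (0, -8/5)
Σ b_i: 21/16·1 + (-5/16)·1 = 1 ✓
b·c: (-5/16)·(-8/5) = 1/2 ✓; 2 stages ⇒ order 2.

2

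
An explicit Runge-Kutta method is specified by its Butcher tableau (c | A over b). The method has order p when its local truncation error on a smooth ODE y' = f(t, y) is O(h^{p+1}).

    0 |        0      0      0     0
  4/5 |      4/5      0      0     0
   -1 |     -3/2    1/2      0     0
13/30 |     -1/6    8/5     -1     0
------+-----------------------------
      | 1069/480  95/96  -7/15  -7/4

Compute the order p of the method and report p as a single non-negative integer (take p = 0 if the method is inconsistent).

2

b = (1069/480, 95/96, -7/15, -7/4)
c = (0, 4/5, -1, 13/30)
Ac = (0, 0, 2/5, 57/25)
Σ b_i: 1069/480·1 + 95/96·1 + (-7/15)·1 + (-7/4)·1 = 1 ✓
b·c: 95/96·4/5 + (-7/15)·(-1) + (-7/4)·13/30 = 1/2 ✓
b·c²: 95/96·16/25 + (-7/15)·1 + (-7/4)·169/900 = -583/3600 ≠ 1/3 ⇒ order 2.
b·Ac: (-7/15)·2/5 + (-7/4)·57/25 = -1253/300 ≠ 1/6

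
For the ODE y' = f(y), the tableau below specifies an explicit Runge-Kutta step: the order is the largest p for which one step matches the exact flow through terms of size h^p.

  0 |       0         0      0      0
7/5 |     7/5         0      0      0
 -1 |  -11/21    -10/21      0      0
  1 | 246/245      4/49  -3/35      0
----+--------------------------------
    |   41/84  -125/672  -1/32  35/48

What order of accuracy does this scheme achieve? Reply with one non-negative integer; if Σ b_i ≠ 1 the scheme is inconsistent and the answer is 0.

4

b = (41/84, -125/672, -1/32, 35/48)
c = (0, 7/5, -1, 1)
Ac = (0, 0, -2/3, 1/5)
Σ b_i: 41/84·1 + (-125/672)·1 + (-1/32)·1 + 35/48·1 = 1 ✓
b·c: (-125/672)·7/5 + (-1/32)·(-1) + 35/48·1 = 1/2 ✓
b·c²: (-125/672)·49/25 + (-1/32)·1 + 35/48·1 = 1/3 ✓
b·Ac: (-1/32)·(-2/3) + 35/48·1/5 = 1/6 ✓
b·c³: (-125/672)·343/125 + (-1/32)·(-1) + 35/48·1 = 1/4 ✓
b·(c∘Ac): (-1/32)·2/3 + 35/48·1/5 = 1/8 ✓
b·Ac²: (-1/32)·(-14/15) + 35/48·13/175 = 1/12 ✓
b·A²c: 35/48·2/35 = 1/24 ✓; 4 stages ⇒ order 4.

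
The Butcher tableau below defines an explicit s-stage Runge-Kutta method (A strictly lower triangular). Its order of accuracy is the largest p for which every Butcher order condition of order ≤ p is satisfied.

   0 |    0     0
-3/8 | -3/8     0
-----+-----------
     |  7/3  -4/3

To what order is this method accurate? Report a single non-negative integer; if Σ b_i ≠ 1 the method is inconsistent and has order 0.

2

b = (7/3, -4/3)
c = (0, -3/8)
Σ b_i: 7/3·1 + (-4/3)·1 = 1 ✓
b·c: (-4/3)·(-3/8) = 1/2 ✓; 2 stages ⇒ order 2.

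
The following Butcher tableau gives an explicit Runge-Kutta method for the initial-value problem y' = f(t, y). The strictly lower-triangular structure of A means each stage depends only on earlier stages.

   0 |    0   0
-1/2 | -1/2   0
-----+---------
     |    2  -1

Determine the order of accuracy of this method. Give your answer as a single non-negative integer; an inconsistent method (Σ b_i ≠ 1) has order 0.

2

b = (2, -1)
c = (0, -1/2)
Σ b_i: 2·1 + (-1)·1 = 1 ✓
b·c: (-1)·(-1/2) = 1/2 ✓; 2 stages ⇒ order 2.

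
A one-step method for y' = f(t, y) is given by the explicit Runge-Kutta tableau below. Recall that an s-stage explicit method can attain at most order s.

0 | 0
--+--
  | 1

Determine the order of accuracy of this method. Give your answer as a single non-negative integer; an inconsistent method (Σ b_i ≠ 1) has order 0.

1

b = (1)
c = (0)
Σ b_i: 1·1 = 1 ✓; 1 stage ⇒ order 1.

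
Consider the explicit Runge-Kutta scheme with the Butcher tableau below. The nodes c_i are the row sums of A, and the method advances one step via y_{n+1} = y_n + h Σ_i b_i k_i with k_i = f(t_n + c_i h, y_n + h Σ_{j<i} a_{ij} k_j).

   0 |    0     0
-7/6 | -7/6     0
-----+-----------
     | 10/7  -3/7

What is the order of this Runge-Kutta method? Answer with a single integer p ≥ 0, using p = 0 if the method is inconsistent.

b = (10/7, -3/7)
c = (0, -7/6)
Σ b_i: 10/7·1 + (-3/7)·1 = 1 ✓
b·c: (-3/7)·(-7/6) = 1/2 ✓; 2 stages ⇒ order 2.

2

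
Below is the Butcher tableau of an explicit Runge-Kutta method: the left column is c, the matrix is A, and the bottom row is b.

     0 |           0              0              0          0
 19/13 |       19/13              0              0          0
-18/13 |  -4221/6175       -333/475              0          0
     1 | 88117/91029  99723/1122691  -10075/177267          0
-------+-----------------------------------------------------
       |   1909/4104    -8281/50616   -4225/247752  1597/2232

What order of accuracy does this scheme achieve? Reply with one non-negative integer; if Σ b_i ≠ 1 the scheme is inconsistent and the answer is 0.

4

b = (1909/4104, -8281/50616, -4225/247752, 1597/2232)
c = (0, 19/13, -18/13, 1)
Ac = (0, 0, -333/325, 333/1597)
Σ b_i: 1909/4104·1 + (-8281/50616)·1 + (-4225/247752)·1 + 1597/2232·1 = 1 ✓
b·c: (-8281/50616)·19/13 + (-4225/247752)·(-18/13) + 1597/2232·1 = 1/2 ✓
b·c²: (-8281/50616)·361/169 + (-4225/247752)·324/169 + 1597/2232·1 = 1/3 ✓
b·Ac: (-4225/247752)·(-333/325) + 1597/2232·333/1597 = 1/6 ✓
b·c³: (-8281/50616)·6859/2197 + (-4225/247752)·(-5832/2197) + 1597/2232·1 = 1/4 ✓
b·(c∘Ac): (-4225/247752)·5994/4225 + 1597/2232·333/1597 = 1/8 ✓
b·Ac²: (-4225/247752)·(-6327/4225) + 1597/2232·129/1597 = 1/12 ✓
b·A²c: 1597/2232·93/1597 = 1/24 ✓; 4 stages ⇒ order 4.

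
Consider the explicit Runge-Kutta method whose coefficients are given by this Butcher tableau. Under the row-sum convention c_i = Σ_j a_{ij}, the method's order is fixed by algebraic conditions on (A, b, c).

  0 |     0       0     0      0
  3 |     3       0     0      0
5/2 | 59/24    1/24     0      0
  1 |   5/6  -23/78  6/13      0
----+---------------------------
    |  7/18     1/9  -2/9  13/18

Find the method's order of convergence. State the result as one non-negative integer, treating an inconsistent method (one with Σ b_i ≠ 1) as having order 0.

4

b = (7/18, 1/9, -2/9, 13/18)
c = (0, 3, 5/2, 1)
Ac = (0, 0, 1/8, 7/26)
Σ b_i: 7/18·1 + 1/9·1 + (-2/9)·1 + 13/18·1 = 1 ✓
b·c: 1/9·3 + (-2/9)·5/2 + 13/18·1 = 1/2 ✓
b·c²: 1/9·9 + (-2/9)·25/4 + 13/18·1 = 1/3 ✓
b·Ac: (-2/9)·1/8 + 13/18·7/26 = 1/6 ✓
b·c³: 1/9·27 + (-2/9)·125/8 + 13/18·1 = 1/4 ✓
b·(c∘Ac): (-2/9)·5/16 + 13/18·7/26 = 1/8 ✓
b·Ac²: (-2/9)·3/8 + 13/18·3/13 = 1/12 ✓
b·A²c: 13/18·3/52 = 1/24 ✓; 4 stages ⇒ order 4.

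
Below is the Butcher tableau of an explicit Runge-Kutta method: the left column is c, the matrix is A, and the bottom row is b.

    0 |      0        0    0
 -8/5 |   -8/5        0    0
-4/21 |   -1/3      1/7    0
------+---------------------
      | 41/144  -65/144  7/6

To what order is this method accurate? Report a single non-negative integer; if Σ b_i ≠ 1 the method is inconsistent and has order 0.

b = (41/144, -65/144, 7/6)
c = (0, -8/5, -4/21)
Ac = (0, 0, -8/35)
Σ b_i: 41/144·1 + (-65/144)·1 + 7/6·1 = 1 ✓
b·c: (-65/144)·(-8/5) + 7/6·(-4/21) = 1/2 ✓
b·c²: (-65/144)·64/25 + 7/6·16/441 = -1052/945 ≠ 1/3 ⇒ order 2.
b·Ac: 7/6·(-8/35) = -4/15 ≠ 1/6

2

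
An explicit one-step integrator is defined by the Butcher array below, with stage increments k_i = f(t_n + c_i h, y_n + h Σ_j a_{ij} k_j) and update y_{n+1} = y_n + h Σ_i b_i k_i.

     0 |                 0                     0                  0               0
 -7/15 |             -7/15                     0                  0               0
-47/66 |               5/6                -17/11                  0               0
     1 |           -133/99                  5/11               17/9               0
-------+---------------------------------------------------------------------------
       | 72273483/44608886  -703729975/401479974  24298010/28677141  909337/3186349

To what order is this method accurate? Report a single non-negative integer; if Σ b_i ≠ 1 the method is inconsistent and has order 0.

b = (72273483/44608886, -703729975/401479974, 24298010/28677141, 909337/3186349)
c = (0, -7/15, -47/66, 1)
Ac = (0, 0, 119/165, -925/594)
Σ b_i: 72273483/44608886·1 + (-703729975/401479974)·1 + 24298010/28677141·1 + 909337/3186349·1 = 1 ✓
b·c: (-703729975/401479974)·(-7/15) + 24298010/28677141·(-47/66) + 909337/3186349·1 = 1/2 ✓
b·c²: (-703729975/401479974)·49/225 + 24298010/28677141·2209/4356 + 909337/3186349·1 = 1/3 ✓
b·Ac: 24298010/28677141·119/165 + 909337/3186349·(-925/594) = 1/6 ✓
b·c³: (-703729975/401479974)·(-343/3375) + 24298010/28677141·(-103823/287496) + 909337/3186349·1 = 993935221/6308971020 ≠ 1/4 ⇒ order 3.
b·(c∘Ac): 24298010/28677141·(-5593/10890) + 909337/3186349·(-925/594) = -454026991/516188538 ≠ 1/8
b·Ac²: 24298010/28677141·(-833/2475) + 909337/3186349·207169/196020 = 103760651/6308971020 ≠ 1/12
b·A²c: 909337/3186349·2023/1485 = 167235341/430157115 ≠ 1/24

3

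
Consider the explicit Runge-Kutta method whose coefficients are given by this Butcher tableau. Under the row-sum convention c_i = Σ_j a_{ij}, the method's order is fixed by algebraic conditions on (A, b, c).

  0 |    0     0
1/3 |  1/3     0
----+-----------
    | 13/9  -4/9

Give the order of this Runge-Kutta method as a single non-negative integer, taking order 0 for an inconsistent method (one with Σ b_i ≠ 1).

b = (13/9, -4/9)
c = (0, 1/3)
Σ b_i: 13/9·1 + (-4/9)·1 = 1 ✓
b·c: (-4/9)·1/3 = -4/27 ≠ 1/2 ⇒ order 1.

1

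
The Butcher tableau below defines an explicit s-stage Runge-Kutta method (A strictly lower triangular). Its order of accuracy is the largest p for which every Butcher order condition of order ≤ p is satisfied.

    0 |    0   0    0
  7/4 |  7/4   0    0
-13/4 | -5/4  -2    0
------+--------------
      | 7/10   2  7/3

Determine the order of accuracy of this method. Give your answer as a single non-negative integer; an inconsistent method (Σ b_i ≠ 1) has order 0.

b = (7/10, 2, 7/3)
c = (0, 7/4, -13/4)
Ac = (0, 0, -7/2)
Σ b_i: 7/10·1 + 2·1 + 7/3·1 = 151/30 ≠ 1 ⇒ order 0.

0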